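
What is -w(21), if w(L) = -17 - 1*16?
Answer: 33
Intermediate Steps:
w(L) = -33 (w(L) = -17 - 16 = -33)
-w(21) = -1*(-33) = 33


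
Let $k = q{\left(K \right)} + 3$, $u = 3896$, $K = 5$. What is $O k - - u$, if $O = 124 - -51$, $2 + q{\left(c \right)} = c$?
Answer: $4946$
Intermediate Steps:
$q{\left(c \right)} = -2 + c$
$k = 6$ ($k = \left(-2 + 5\right) + 3 = 3 + 3 = 6$)
$O = 175$ ($O = 124 + 51 = 175$)
$O k - - u = 175 \cdot 6 - \left(-1\right) 3896 = 1050 - -3896 = 1050 + 3896 = 4946$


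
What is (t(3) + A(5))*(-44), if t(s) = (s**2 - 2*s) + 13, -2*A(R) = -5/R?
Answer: -726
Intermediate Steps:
A(R) = 5/(2*R) (A(R) = -(-5)/(2*R) = 5/(2*R))
t(s) = 13 + s**2 - 2*s
(t(3) + A(5))*(-44) = ((13 + 3**2 - 2*3) + (5/2)/5)*(-44) = ((13 + 9 - 6) + (5/2)*(1/5))*(-44) = (16 + 1/2)*(-44) = (33/2)*(-44) = -726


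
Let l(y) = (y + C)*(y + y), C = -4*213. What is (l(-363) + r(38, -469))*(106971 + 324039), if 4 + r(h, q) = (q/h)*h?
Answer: 379985743170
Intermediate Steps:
C = -852
r(h, q) = -4 + q (r(h, q) = -4 + (q/h)*h = -4 + q)
l(y) = 2*y*(-852 + y) (l(y) = (y - 852)*(y + y) = (-852 + y)*(2*y) = 2*y*(-852 + y))
(l(-363) + r(38, -469))*(106971 + 324039) = (2*(-363)*(-852 - 363) + (-4 - 469))*(106971 + 324039) = (2*(-363)*(-1215) - 473)*431010 = (882090 - 473)*431010 = 881617*431010 = 379985743170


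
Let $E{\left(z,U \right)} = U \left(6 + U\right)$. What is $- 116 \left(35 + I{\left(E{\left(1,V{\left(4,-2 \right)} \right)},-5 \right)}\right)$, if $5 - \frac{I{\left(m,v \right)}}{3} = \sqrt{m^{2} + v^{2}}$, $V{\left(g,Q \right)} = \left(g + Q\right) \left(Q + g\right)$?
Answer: $-5800 + 1740 \sqrt{65} \approx 8228.3$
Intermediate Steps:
$V{\left(g,Q \right)} = \left(Q + g\right)^{2}$ ($V{\left(g,Q \right)} = \left(Q + g\right) \left(Q + g\right) = \left(Q + g\right)^{2}$)
$I{\left(m,v \right)} = 15 - 3 \sqrt{m^{2} + v^{2}}$
$- 116 \left(35 + I{\left(E{\left(1,V{\left(4,-2 \right)} \right)},-5 \right)}\right) = - 116 \left(35 + \left(15 - 3 \sqrt{\left(\left(-2 + 4\right)^{2} \left(6 + \left(-2 + 4\right)^{2}\right)\right)^{2} + \left(-5\right)^{2}}\right)\right) = - 116 \left(35 + \left(15 - 3 \sqrt{\left(2^{2} \left(6 + 2^{2}\right)\right)^{2} + 25}\right)\right) = - 116 \left(35 + \left(15 - 3 \sqrt{\left(4 \left(6 + 4\right)\right)^{2} + 25}\right)\right) = - 116 \left(35 + \left(15 - 3 \sqrt{\left(4 \cdot 10\right)^{2} + 25}\right)\right) = - 116 \left(35 + \left(15 - 3 \sqrt{40^{2} + 25}\right)\right) = - 116 \left(35 + \left(15 - 3 \sqrt{1600 + 25}\right)\right) = - 116 \left(35 + \left(15 - 3 \sqrt{1625}\right)\right) = - 116 \left(35 + \left(15 - 3 \cdot 5 \sqrt{65}\right)\right) = - 116 \left(35 + \left(15 - 15 \sqrt{65}\right)\right) = - 116 \left(50 - 15 \sqrt{65}\right) = -5800 + 1740 \sqrt{65}$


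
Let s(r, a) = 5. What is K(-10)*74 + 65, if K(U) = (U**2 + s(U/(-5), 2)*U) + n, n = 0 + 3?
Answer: 3987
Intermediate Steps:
n = 3
K(U) = 3 + U**2 + 5*U (K(U) = (U**2 + 5*U) + 3 = 3 + U**2 + 5*U)
K(-10)*74 + 65 = (3 + (-10)**2 + 5*(-10))*74 + 65 = (3 + 100 - 50)*74 + 65 = 53*74 + 65 = 3922 + 65 = 3987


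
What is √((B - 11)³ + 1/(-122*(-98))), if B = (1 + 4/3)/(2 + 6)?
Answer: I*√18569762137686/122976 ≈ 35.042*I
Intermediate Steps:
B = 7/24 (B = (1 + 4*(⅓))/8 = (1 + 4/3)*(⅛) = (7/3)*(⅛) = 7/24 ≈ 0.29167)
√((B - 11)³ + 1/(-122*(-98))) = √((7/24 - 11)³ + 1/(-122*(-98))) = √((-257/24)³ + 1/11956) = √(-16974593/13824 + 1/11956) = √(-50737055021/41319936) = I*√18569762137686/122976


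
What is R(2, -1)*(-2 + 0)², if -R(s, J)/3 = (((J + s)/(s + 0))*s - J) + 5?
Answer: -84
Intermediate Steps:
R(s, J) = -15 - 3*s (R(s, J) = -3*((((J + s)/(s + 0))*s - J) + 5) = -3*((((J + s)/s)*s - J) + 5) = -3*(((J + s) - J) + 5) = -3*(s + 5) = -3*(5 + s) = -15 - 3*s)
R(2, -1)*(-2 + 0)² = (-15 - 3*2)*(-2 + 0)² = (-15 - 6)*(-2)² = -21*4 = -84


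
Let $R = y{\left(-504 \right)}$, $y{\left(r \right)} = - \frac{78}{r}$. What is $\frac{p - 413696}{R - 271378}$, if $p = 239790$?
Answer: $\frac{14608104}{22795739} \approx 0.64083$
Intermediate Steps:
$R = \frac{13}{84}$ ($R = - \frac{78}{-504} = \left(-78\right) \left(- \frac{1}{504}\right) = \frac{13}{84} \approx 0.15476$)
$\frac{p - 413696}{R - 271378} = \frac{239790 - 413696}{\frac{13}{84} - 271378} = - \frac{173906}{- \frac{22795739}{84}} = \left(-173906\right) \left(- \frac{84}{22795739}\right) = \frac{14608104}{22795739}$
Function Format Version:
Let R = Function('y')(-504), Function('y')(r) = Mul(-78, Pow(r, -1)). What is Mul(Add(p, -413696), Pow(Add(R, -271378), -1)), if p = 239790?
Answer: Rational(14608104, 22795739) ≈ 0.64083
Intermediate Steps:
R = Rational(13, 84) (R = Mul(-78, Pow(-504, -1)) = Mul(-78, Rational(-1, 504)) = Rational(13, 84) ≈ 0.15476)
Mul(Add(p, -413696), Pow(Add(R, -271378), -1)) = Mul(Add(239790, -413696), Pow(Add(Rational(13, 84), -271378), -1)) = Mul(-173906, Pow(Rational(-22795739, 84), -1)) = Mul(-173906, Rational(-84, 22795739)) = Rational(14608104, 22795739)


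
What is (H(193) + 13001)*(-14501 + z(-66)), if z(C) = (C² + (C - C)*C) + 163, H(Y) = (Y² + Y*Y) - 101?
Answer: -872406836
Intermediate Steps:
H(Y) = -101 + 2*Y² (H(Y) = (Y² + Y²) - 101 = 2*Y² - 101 = -101 + 2*Y²)
z(C) = 163 + C² (z(C) = (C² + 0*C) + 163 = (C² + 0) + 163 = C² + 163 = 163 + C²)
(H(193) + 13001)*(-14501 + z(-66)) = ((-101 + 2*193²) + 13001)*(-14501 + (163 + (-66)²)) = ((-101 + 2*37249) + 13001)*(-14501 + (163 + 4356)) = ((-101 + 74498) + 13001)*(-14501 + 4519) = (74397 + 13001)*(-9982) = 87398*(-9982) = -872406836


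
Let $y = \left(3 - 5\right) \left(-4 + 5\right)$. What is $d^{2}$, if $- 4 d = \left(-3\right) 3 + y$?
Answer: $\frac{121}{16} \approx 7.5625$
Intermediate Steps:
$y = -2$ ($y = \left(-2\right) 1 = -2$)
$d = \frac{11}{4}$ ($d = - \frac{\left(-3\right) 3 - 2}{4} = - \frac{-9 - 2}{4} = \left(- \frac{1}{4}\right) \left(-11\right) = \frac{11}{4} \approx 2.75$)
$d^{2} = \left(\frac{11}{4}\right)^{2} = \frac{121}{16}$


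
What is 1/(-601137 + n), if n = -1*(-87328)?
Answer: -1/513809 ≈ -1.9462e-6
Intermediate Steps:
n = 87328
1/(-601137 + n) = 1/(-601137 + 87328) = 1/(-513809) = -1/513809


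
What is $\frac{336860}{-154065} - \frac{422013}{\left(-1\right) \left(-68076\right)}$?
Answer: $- \frac{651477883}{77689844} \approx -8.3856$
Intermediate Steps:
$\frac{336860}{-154065} - \frac{422013}{\left(-1\right) \left(-68076\right)} = 336860 \left(- \frac{1}{154065}\right) - \frac{422013}{68076} = - \frac{67372}{30813} - \frac{140671}{22692} = - \frac{651477883}{77689844}$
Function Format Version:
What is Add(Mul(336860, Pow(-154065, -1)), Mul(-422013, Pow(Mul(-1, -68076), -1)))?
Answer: Rational(-651477883, 77689844) ≈ -8.3856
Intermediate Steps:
Add(Mul(336860, Pow(-154065, -1)), Mul(-422013, Pow(Mul(-1, -68076), -1))) = Add(Mul(336860, Rational(-1, 154065)), Mul(-422013, Pow(68076, -1))) = Add(Rational(-67372, 30813), Mul(-422013, Rational(1, 68076))) = Add(Rational(-67372, 30813), Rational(-140671, 22692)) = Rational(-651477883, 77689844)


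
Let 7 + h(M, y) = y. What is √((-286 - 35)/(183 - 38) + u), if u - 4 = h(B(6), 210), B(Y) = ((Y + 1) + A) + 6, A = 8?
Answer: 7*√87870/145 ≈ 14.310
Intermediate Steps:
B(Y) = 15 + Y (B(Y) = ((Y + 1) + 8) + 6 = ((1 + Y) + 8) + 6 = (9 + Y) + 6 = 15 + Y)
h(M, y) = -7 + y
u = 207 (u = 4 + (-7 + 210) = 4 + 203 = 207)
√((-286 - 35)/(183 - 38) + u) = √((-286 - 35)/(183 - 38) + 207) = √(-321/145 + 207) = √(29694/145) = 7*√87870/145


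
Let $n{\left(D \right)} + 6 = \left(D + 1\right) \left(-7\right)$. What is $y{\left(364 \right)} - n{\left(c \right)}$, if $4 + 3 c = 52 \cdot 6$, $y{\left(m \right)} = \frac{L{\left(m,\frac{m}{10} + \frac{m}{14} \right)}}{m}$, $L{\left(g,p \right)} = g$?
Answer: $\frac{2198}{3} \approx 732.67$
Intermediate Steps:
$y{\left(m \right)} = 1$ ($y{\left(m \right)} = \frac{m}{m} = 1$)
$c = \frac{308}{3}$ ($c = - \frac{4}{3} + \frac{52 \cdot 6}{3} = - \frac{4}{3} + \frac{1}{3} \cdot 312 = - \frac{4}{3} + 104 = \frac{308}{3} \approx 102.67$)
$n{\left(D \right)} = -13 - 7 D$ ($n{\left(D \right)} = -6 + \left(D + 1\right) \left(-7\right) = -6 + \left(1 + D\right) \left(-7\right) = -6 - \left(7 + 7 D\right) = -13 - 7 D$)
$y{\left(364 \right)} - n{\left(c \right)} = 1 - \left(-13 - \frac{2156}{3}\right) = 1 - - \frac{2195}{3} = 1 + \frac{2195}{3} = \frac{2198}{3}$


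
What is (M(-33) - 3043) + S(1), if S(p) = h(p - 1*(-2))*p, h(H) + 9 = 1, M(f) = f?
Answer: -3084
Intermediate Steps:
h(H) = -8 (h(H) = -9 + 1 = -8)
S(p) = -8*p
(M(-33) - 3043) + S(1) = (-33 - 3043) - 8*1 = -3076 - 8 = -3084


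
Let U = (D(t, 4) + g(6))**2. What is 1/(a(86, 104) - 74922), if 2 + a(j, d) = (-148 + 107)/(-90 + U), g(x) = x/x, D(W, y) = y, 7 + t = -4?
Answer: -65/4870019 ≈ -1.3347e-5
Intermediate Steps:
t = -11 (t = -7 - 4 = -11)
g(x) = 1
U = 25 (U = (4 + 1)**2 = 5**2 = 25)
a(j, d) = -89/65 (a(j, d) = -2 + (-148 + 107)/(-90 + 25) = -2 - 41/(-65) = -2 - 41*(-1/65) = -2 + 41/65 = -89/65)
1/(a(86, 104) - 74922) = 1/(-89/65 - 74922) = 1/(-4870019/65) = -65/4870019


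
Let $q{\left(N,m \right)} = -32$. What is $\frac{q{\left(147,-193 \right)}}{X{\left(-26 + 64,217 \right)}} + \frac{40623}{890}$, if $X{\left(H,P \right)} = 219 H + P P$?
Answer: $\frac{2250932573}{49315790} \approx 45.643$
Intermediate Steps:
$X{\left(H,P \right)} = P^{2} + 219 H$ ($X{\left(H,P \right)} = 219 H + P^{2} = P^{2} + 219 H$)
$\frac{q{\left(147,-193 \right)}}{X{\left(-26 + 64,217 \right)}} + \frac{40623}{890} = - \frac{32}{217^{2} + 219 \left(-26 + 64\right)} + \frac{40623}{890} = - \frac{32}{47089 + 219 \cdot 38} + 40623 \cdot \frac{1}{890} = - \frac{32}{47089 + 8322} + \frac{40623}{890} = - \frac{32}{55411} + \frac{40623}{890} = \frac{2250932573}{49315790}$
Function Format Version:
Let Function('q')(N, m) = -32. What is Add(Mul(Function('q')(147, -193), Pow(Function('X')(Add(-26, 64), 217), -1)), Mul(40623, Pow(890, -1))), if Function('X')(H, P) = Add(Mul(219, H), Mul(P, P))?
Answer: Rational(2250932573, 49315790) ≈ 45.643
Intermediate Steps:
Function('X')(H, P) = Add(Pow(P, 2), Mul(219, H)) (Function('X')(H, P) = Add(Mul(219, H), Pow(P, 2)) = Add(Pow(P, 2), Mul(219, H)))
Add(Mul(Function('q')(147, -193), Pow(Function('X')(Add(-26, 64), 217), -1)), Mul(40623, Pow(890, -1))) = Add(Mul(-32, Pow(Add(Pow(217, 2), Mul(219, Add(-26, 64))), -1)), Mul(40623, Pow(890, -1))) = Add(Mul(-32, Pow(Add(47089, Mul(219, 38)), -1)), Mul(40623, Rational(1, 890))) = Add(Mul(-32, Pow(Add(47089, 8322), -1)), Rational(40623, 890)) = Add(Mul(-32, Pow(55411, -1)), Rational(40623, 890)) = Add(Mul(-32, Rational(1, 55411)), Rational(40623, 890)) = Add(Rational(-32, 55411), Rational(40623, 890)) = Rational(2250932573, 49315790)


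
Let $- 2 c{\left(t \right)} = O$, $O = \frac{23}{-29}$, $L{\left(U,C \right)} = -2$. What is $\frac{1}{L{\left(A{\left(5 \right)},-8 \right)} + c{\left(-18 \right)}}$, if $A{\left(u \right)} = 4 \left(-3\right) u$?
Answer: $- \frac{58}{93} \approx -0.62366$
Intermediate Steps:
$A{\left(u \right)} = - 12 u$
$O = - \frac{23}{29}$ ($O = 23 \left(- \frac{1}{29}\right) = - \frac{23}{29} \approx -0.7931$)
$c{\left(t \right)} = \frac{23}{58}$ ($c{\left(t \right)} = \left(- \frac{1}{2}\right) \left(- \frac{23}{29}\right) = \frac{23}{58}$)
$\frac{1}{L{\left(A{\left(5 \right)},-8 \right)} + c{\left(-18 \right)}} = \frac{1}{-2 + \frac{23}{58}} = \frac{1}{- \frac{93}{58}} = - \frac{58}{93}$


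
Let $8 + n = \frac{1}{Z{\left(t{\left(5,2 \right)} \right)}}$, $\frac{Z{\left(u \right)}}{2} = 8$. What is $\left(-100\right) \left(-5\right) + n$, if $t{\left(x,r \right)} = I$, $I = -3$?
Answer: $\frac{7873}{16} \approx 492.06$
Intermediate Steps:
$t{\left(x,r \right)} = -3$
$Z{\left(u \right)} = 16$ ($Z{\left(u \right)} = 2 \cdot 8 = 16$)
$n = - \frac{127}{16}$ ($n = -8 + \frac{1}{16} = - \frac{127}{16} \approx -7.9375$)
$\left(-100\right) \left(-5\right) + n = \left(-100\right) \left(-5\right) - \frac{127}{16} = 500 - \frac{127}{16} = \frac{7873}{16}$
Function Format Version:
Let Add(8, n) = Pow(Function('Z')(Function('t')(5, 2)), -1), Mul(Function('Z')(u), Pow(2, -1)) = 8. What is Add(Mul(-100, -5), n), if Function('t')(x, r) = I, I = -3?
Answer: Rational(7873, 16) ≈ 492.06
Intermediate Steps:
Function('t')(x, r) = -3
Function('Z')(u) = 16 (Function('Z')(u) = Mul(2, 8) = 16)
n = Rational(-127, 16) (n = Add(-8, Pow(16, -1)) = Add(-8, Rational(1, 16)) = Rational(-127, 16) ≈ -7.9375)
Add(Mul(-100, -5), n) = Add(Mul(-100, -5), Rational(-127, 16)) = Add(500, Rational(-127, 16)) = Rational(7873, 16)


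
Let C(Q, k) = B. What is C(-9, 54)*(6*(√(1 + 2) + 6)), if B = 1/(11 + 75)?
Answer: 18/43 + 3*√3/43 ≈ 0.53945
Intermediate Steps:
B = 1/86 ≈ 0.011628
C(Q, k) = 1/86
C(-9, 54)*(6*(√(1 + 2) + 6)) = (6*(√(1 + 2) + 6))/86 = (6*(√3 + 6))/86 = (6*(6 + √3))/86 = (36 + 6*√3)/86 = 18/43 + 3*√3/43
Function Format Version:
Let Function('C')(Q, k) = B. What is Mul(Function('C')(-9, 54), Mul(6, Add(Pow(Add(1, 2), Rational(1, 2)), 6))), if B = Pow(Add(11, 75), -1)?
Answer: Add(Rational(18, 43), Mul(Rational(3, 43), Pow(3, Rational(1, 2)))) ≈ 0.53945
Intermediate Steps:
B = Rational(1, 86) (B = Pow(86, -1) = Rational(1, 86) ≈ 0.011628)
Function('C')(Q, k) = Rational(1, 86)
Mul(Function('C')(-9, 54), Mul(6, Add(Pow(Add(1, 2), Rational(1, 2)), 6))) = Mul(Rational(1, 86), Mul(6, Add(Pow(Add(1, 2), Rational(1, 2)), 6))) = Mul(Rational(1, 86), Mul(6, Add(Pow(3, Rational(1, 2)), 6))) = Mul(Rational(1, 86), Mul(6, Add(6, Pow(3, Rational(1, 2))))) = Mul(Rational(1, 86), Add(36, Mul(6, Pow(3, Rational(1, 2))))) = Add(Rational(18, 43), Mul(Rational(3, 43), Pow(3, Rational(1, 2))))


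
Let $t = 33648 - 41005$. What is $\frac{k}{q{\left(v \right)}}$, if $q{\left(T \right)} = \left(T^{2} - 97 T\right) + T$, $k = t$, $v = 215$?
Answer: $- \frac{1051}{3655} \approx -0.28755$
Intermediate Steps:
$t = -7357$ ($t = 33648 - 41005 = -7357$)
$k = -7357$
$q{\left(T \right)} = T^{2} - 96 T$
$\frac{k}{q{\left(v \right)}} = - \frac{7357}{215 \left(-96 + 215\right)} = - \frac{7357}{215 \cdot 119} = - \frac{7357}{25585} = \left(-7357\right) \frac{1}{25585} = - \frac{1051}{3655}$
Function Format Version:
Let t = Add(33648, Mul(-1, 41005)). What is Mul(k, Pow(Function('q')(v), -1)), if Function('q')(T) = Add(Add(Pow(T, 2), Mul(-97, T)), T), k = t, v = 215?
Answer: Rational(-1051, 3655) ≈ -0.28755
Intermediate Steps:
t = -7357 (t = Add(33648, -41005) = -7357)
k = -7357
Function('q')(T) = Add(Pow(T, 2), Mul(-96, T))
Mul(k, Pow(Function('q')(v), -1)) = Mul(-7357, Pow(Mul(215, Add(-96, 215)), -1)) = Mul(-7357, Pow(Mul(215, 119), -1)) = Mul(-7357, Pow(25585, -1)) = Mul(-7357, Rational(1, 25585)) = Rational(-1051, 3655)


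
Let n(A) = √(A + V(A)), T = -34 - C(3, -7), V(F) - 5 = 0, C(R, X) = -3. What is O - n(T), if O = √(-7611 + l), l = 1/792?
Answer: I*(-√26 + √132614042/132) ≈ 82.142*I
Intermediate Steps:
l = 1/792 ≈ 0.0012626
V(F) = 5 (V(F) = 5 + 0 = 5)
O = I*√132614042/132 (O = √(-7611 + 1/792) = √(-6027911/792) = I*√132614042/132 ≈ 87.241*I)
T = -31 (T = -34 - 1*(-3) = -34 + 3 = -31)
n(A) = √(5 + A) (n(A) = √(A + 5) = √(5 + A))
O - n(T) = I*√132614042/132 - √(5 - 31) = I*√132614042/132 - √(-26) = I*√132614042/132 - I*√26 = -I*√26 + I*√132614042/132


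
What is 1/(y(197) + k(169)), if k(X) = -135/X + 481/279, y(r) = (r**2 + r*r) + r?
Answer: 47151/3669098689 ≈ 1.2851e-5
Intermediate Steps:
y(r) = r + 2*r**2 (y(r) = (r**2 + r**2) + r = 2*r**2 + r = r + 2*r**2)
k(X) = 481/279 - 135/X (k(X) = -135/X + 481*(1/279) = -135/X + 481/279 = 481/279 - 135/X)
1/(y(197) + k(169)) = 1/(197*(1 + 2*197) + (481/279 - 135/169)) = 1/(197*(1 + 394) + (481/279 - 135*1/169)) = 1/(197*395 + (481/279 - 135/169)) = 1/(77815 + 43624/47151) = 1/(3669098689/47151) = 47151/3669098689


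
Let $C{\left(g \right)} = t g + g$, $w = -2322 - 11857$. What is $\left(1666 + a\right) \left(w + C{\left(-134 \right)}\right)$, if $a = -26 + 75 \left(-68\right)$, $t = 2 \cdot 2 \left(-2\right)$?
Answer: $45813860$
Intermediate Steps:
$w = -14179$
$t = -8$ ($t = 4 \left(-2\right) = -8$)
$a = -5126$ ($a = -26 - 5100 = -5126$)
$C{\left(g \right)} = - 7 g$ ($C{\left(g \right)} = - 8 g + g = - 7 g$)
$\left(1666 + a\right) \left(w + C{\left(-134 \right)}\right) = \left(1666 - 5126\right) \left(-14179 - -938\right) = - 3460 \left(-14179 + 938\right) = \left(-3460\right) \left(-13241\right) = 45813860$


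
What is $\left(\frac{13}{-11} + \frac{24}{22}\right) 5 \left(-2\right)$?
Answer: $\frac{10}{11} \approx 0.90909$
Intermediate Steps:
$\left(\frac{13}{-11} + \frac{24}{22}\right) 5 \left(-2\right) = \left(13 \left(- \frac{1}{11}\right) + 24 \cdot \frac{1}{22}\right) 5 \left(-2\right) = \left(- \frac{13}{11} + \frac{12}{11}\right) 5 \left(-2\right) = \left(- \frac{1}{11}\right) 5 \left(-2\right) = \left(- \frac{5}{11}\right) \left(-2\right) = \frac{10}{11}$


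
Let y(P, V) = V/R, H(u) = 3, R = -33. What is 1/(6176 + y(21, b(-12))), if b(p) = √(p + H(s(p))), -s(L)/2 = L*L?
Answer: 747296/4615300097 + 11*I/4615300097 ≈ 0.00016192 + 2.3834e-9*I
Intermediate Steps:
s(L) = -2*L² (s(L) = -2*L*L = -2*L²)
b(p) = √(3 + p) (b(p) = √(p + 3) = √(3 + p))
y(P, V) = -V/33 (y(P, V) = V/(-33) = V*(-1/33) = -V/33)
1/(6176 + y(21, b(-12))) = 1/(6176 - √(3 - 12)/33) = 1/(6176 - I/11) = 121*(6176 + I/11)/4615300097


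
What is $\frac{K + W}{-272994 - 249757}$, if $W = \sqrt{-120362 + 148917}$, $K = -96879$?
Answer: $\frac{2253}{12157} - \frac{\sqrt{28555}}{522751} \approx 0.185$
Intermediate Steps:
$W = \sqrt{28555} \approx 168.98$
$\frac{K + W}{-272994 - 249757} = \frac{-96879 + \sqrt{28555}}{-272994 - 249757} = \frac{-96879 + \sqrt{28555}}{-522751} = \left(-96879 + \sqrt{28555}\right) \left(- \frac{1}{522751}\right) = \frac{2253}{12157} - \frac{\sqrt{28555}}{522751}$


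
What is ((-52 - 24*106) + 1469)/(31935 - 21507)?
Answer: -1127/10428 ≈ -0.10807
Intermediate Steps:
((-52 - 24*106) + 1469)/(31935 - 21507) = ((-52 - 2544) + 1469)/10428 = (-2596 + 1469)*(1/10428) = -1127*1/10428 = -1127/10428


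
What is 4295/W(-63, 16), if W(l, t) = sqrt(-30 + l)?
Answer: -4295*I*sqrt(93)/93 ≈ -445.37*I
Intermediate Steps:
4295/W(-63, 16) = 4295/(sqrt(-30 - 63)) = 4295/(sqrt(-93)) = 4295/((I*sqrt(93))) = 4295*(-I*sqrt(93)/93) = -4295*I*sqrt(93)/93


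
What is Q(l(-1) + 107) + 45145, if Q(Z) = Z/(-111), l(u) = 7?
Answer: 1670327/37 ≈ 45144.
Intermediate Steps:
Q(Z) = -Z/111 (Q(Z) = Z*(-1/111) = -Z/111)
Q(l(-1) + 107) + 45145 = -(7 + 107)/111 + 45145 = -1/111*114 + 45145 = -38/37 + 45145 = 1670327/37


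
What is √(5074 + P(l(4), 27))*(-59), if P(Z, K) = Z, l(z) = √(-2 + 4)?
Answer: -59*√(5074 + √2) ≈ -4203.3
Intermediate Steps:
l(z) = √2
√(5074 + P(l(4), 27))*(-59) = √(5074 + √2)*(-59) = -59*√(5074 + √2)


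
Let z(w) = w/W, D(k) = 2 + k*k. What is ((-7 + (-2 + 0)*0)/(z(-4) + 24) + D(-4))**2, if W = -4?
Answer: 196249/625 ≈ 314.00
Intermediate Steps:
D(k) = 2 + k**2
z(w) = -w/4 (z(w) = w/(-4) = w*(-1/4) = -w/4)
((-7 + (-2 + 0)*0)/(z(-4) + 24) + D(-4))**2 = ((-7 + (-2 + 0)*0)/(-1/4*(-4) + 24) + (2 + (-4)**2))**2 = ((-7 - 2*0)/(1 + 24) + (2 + 16))**2 = ((-7 + 0)/25 + 18)**2 = (-7*1/25 + 18)**2 = (-7/25 + 18)**2 = (443/25)**2 = 196249/625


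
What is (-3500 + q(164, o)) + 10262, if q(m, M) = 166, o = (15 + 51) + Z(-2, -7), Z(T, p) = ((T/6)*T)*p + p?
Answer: 6928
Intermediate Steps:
Z(T, p) = p + p*T²/6 (Z(T, p) = ((T*(⅙))*T)*p + p = ((T/6)*T)*p + p = (T²/6)*p + p = p*T²/6 + p = p + p*T²/6)
o = 163/3 (o = (15 + 51) + (⅙)*(-7)*(6 + (-2)²) = 66 + (⅙)*(-7)*(6 + 4) = 66 + (⅙)*(-7)*10 = 66 - 35/3 = 163/3 ≈ 54.333)
(-3500 + q(164, o)) + 10262 = (-3500 + 166) + 10262 = -3334 + 10262 = 6928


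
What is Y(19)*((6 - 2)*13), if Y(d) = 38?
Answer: 1976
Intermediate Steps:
Y(19)*((6 - 2)*13) = 38*((6 - 2)*13) = 38*(4*13) = 38*52 = 1976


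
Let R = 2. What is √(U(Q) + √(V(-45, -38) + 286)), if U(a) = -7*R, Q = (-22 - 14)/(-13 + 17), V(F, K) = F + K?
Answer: √(-14 + √203) ≈ 0.49780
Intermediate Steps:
Q = -9 (Q = -36/4 = -36*¼ = -9)
U(a) = -14 (U(a) = -7*2 = -14)
√(U(Q) + √(V(-45, -38) + 286)) = √(-14 + √((-45 - 38) + 286)) = √(-14 + √(-83 + 286)) = √(-14 + √203)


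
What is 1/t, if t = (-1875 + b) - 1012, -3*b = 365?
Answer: -3/9026 ≈ -0.00033237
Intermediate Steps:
b = -365/3 (b = -⅓*365 = -365/3 ≈ -121.67)
t = -9026/3 (t = (-1875 - 365/3) - 1012 = -5990/3 - 1012 = -9026/3 ≈ -3008.7)
1/t = 1/(-9026/3) = -3/9026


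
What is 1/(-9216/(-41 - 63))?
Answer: 13/1152 ≈ 0.011285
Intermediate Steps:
1/(-9216/(-41 - 63)) = 1/(-9216/(-104)) = 1/(-9216*(-1)/104) = 1/(-128*(-9/13)) = 1/(1152/13) = 13/1152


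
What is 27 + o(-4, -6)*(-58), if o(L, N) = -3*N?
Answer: -1017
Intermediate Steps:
27 + o(-4, -6)*(-58) = 27 - 3*(-6)*(-58) = 27 + 18*(-58) = 27 - 1044 = -1017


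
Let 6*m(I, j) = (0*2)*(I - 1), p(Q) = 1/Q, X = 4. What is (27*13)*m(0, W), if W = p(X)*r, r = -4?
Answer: 0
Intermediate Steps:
W = -1 (W = -4/4 = (¼)*(-4) = -1)
m(I, j) = 0 (m(I, j) = ((0*2)*(I - 1))/6 = (0*(-1 + I))/6 = (⅙)*0 = 0)
(27*13)*m(0, W) = (27*13)*0 = 351*0 = 0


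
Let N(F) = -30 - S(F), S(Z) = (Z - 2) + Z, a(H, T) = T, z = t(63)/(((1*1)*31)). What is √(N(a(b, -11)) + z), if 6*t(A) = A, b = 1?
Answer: 3*I*√2418/62 ≈ 2.3793*I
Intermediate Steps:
t(A) = A/6
z = 21/62 (z = ((⅙)*63)/(((1*1)*31)) = 21/(2*((1*31))) = (21/2)/31 = (21/2)*(1/31) = 21/62 ≈ 0.33871)
S(Z) = -2 + 2*Z (S(Z) = (-2 + Z) + Z = -2 + 2*Z)
N(F) = -28 - 2*F (N(F) = -30 - (-2 + 2*F) = -30 + (2 - 2*F) = -28 - 2*F)
√(N(a(b, -11)) + z) = √((-28 - 2*(-11)) + 21/62) = √((-28 + 22) + 21/62) = √(-6 + 21/62) = √(-351/62) = 3*I*√2418/62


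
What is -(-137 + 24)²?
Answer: -12769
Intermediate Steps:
-(-137 + 24)² = -1*(-113)² = -1*12769 = -12769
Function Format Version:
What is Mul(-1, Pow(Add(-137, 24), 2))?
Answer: -12769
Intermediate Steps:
Mul(-1, Pow(Add(-137, 24), 2)) = Mul(-1, Pow(-113, 2)) = Mul(-1, 12769) = -12769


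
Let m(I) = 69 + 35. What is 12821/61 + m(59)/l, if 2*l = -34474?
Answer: 220989233/1051457 ≈ 210.17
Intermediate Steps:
l = -17237 (l = (1/2)*(-34474) = -17237)
m(I) = 104
12821/61 + m(59)/l = 12821/61 + 104/(-17237) = 12821*(1/61) + 104*(-1/17237) = 12821/61 - 104/17237 = 220989233/1051457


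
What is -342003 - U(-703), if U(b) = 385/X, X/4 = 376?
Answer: -514372897/1504 ≈ -3.4200e+5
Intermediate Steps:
X = 1504 (X = 4*376 = 1504)
U(b) = 385/1504
-342003 - U(-703) = -342003 - 1*385/1504 = -342003 - 385/1504 = -514372897/1504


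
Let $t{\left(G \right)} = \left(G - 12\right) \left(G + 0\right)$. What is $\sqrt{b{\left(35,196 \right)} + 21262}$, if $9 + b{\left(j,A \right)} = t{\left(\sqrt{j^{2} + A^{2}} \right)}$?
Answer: $\sqrt{60894 - 84 \sqrt{809}} \approx 241.88$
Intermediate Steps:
$t{\left(G \right)} = G \left(-12 + G\right)$ ($t{\left(G \right)} = \left(-12 + G\right) G = G \left(-12 + G\right)$)
$b{\left(j,A \right)} = -9 + \sqrt{A^{2} + j^{2}} \left(-12 + \sqrt{A^{2} + j^{2}}\right)$ ($b{\left(j,A \right)} = -9 + \sqrt{j^{2} + A^{2}} \left(-12 + \sqrt{j^{2} + A^{2}}\right) = -9 + \sqrt{A^{2} + j^{2}} \left(-12 + \sqrt{A^{2} + j^{2}}\right)$)
$\sqrt{b{\left(35,196 \right)} + 21262} = \sqrt{\left(-9 + 196^{2} + 35^{2} - 12 \sqrt{196^{2} + 35^{2}}\right) + 21262} = \sqrt{\left(-9 + 38416 + 1225 - 12 \sqrt{38416 + 1225}\right) + 21262} = \sqrt{\left(-9 + 38416 + 1225 - 12 \sqrt{39641}\right) + 21262} = \sqrt{\left(-9 + 38416 + 1225 - 12 \cdot 7 \sqrt{809}\right) + 21262} = \sqrt{\left(-9 + 38416 + 1225 - 84 \sqrt{809}\right) + 21262} = \sqrt{\left(39632 - 84 \sqrt{809}\right) + 21262} = \sqrt{60894 - 84 \sqrt{809}}$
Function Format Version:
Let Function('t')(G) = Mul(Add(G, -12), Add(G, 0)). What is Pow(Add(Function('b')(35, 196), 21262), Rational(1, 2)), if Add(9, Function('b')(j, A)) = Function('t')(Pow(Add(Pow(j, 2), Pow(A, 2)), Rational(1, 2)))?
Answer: Pow(Add(60894, Mul(-84, Pow(809, Rational(1, 2)))), Rational(1, 2)) ≈ 241.88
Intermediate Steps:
Function('t')(G) = Mul(G, Add(-12, G)) (Function('t')(G) = Mul(Add(-12, G), G) = Mul(G, Add(-12, G)))
Function('b')(j, A) = Add(-9, Mul(Pow(Add(Pow(A, 2), Pow(j, 2)), Rational(1, 2)), Add(-12, Pow(Add(Pow(A, 2), Pow(j, 2)), Rational(1, 2))))) (Function('b')(j, A) = Add(-9, Mul(Pow(Add(Pow(j, 2), Pow(A, 2)), Rational(1, 2)), Add(-12, Pow(Add(Pow(j, 2), Pow(A, 2)), Rational(1, 2))))) = Add(-9, Mul(Pow(Add(Pow(A, 2), Pow(j, 2)), Rational(1, 2)), Add(-12, Pow(Add(Pow(A, 2), Pow(j, 2)), Rational(1, 2))))))
Pow(Add(Function('b')(35, 196), 21262), Rational(1, 2)) = Pow(Add(Add(-9, Pow(196, 2), Pow(35, 2), Mul(-12, Pow(Add(Pow(196, 2), Pow(35, 2)), Rational(1, 2)))), 21262), Rational(1, 2)) = Pow(Add(Add(-9, 38416, 1225, Mul(-12, Pow(Add(38416, 1225), Rational(1, 2)))), 21262), Rational(1, 2)) = Pow(Add(Add(-9, 38416, 1225, Mul(-12, Pow(39641, Rational(1, 2)))), 21262), Rational(1, 2)) = Pow(Add(Add(-9, 38416, 1225, Mul(-12, Mul(7, Pow(809, Rational(1, 2))))), 21262), Rational(1, 2)) = Pow(Add(Add(-9, 38416, 1225, Mul(-84, Pow(809, Rational(1, 2)))), 21262), Rational(1, 2)) = Pow(Add(Add(39632, Mul(-84, Pow(809, Rational(1, 2)))), 21262), Rational(1, 2)) = Pow(Add(60894, Mul(-84, Pow(809, Rational(1, 2)))), Rational(1, 2))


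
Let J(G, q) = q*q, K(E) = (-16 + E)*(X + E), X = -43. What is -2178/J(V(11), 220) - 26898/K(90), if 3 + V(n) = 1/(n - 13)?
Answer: -2705451/347800 ≈ -7.7788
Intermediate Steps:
K(E) = (-43 + E)*(-16 + E) (K(E) = (-16 + E)*(-43 + E) = (-43 + E)*(-16 + E))
V(n) = -3 + 1/(-13 + n) (V(n) = -3 + 1/(n - 13) = -3 + 1/(-13 + n))
J(G, q) = q**2
-2178/J(V(11), 220) - 26898/K(90) = -2178/(220**2) - 26898/(688 + 90**2 - 59*90) = -2178/48400 - 26898/(688 + 8100 - 5310) = -2178*1/48400 - 26898/3478 = -9/200 - 26898*1/3478 = -9/200 - 13449/1739 = -2705451/347800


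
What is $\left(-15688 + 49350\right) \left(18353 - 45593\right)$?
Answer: $-916952880$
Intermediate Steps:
$\left(-15688 + 49350\right) \left(18353 - 45593\right) = 33662 \left(-27240\right) = -916952880$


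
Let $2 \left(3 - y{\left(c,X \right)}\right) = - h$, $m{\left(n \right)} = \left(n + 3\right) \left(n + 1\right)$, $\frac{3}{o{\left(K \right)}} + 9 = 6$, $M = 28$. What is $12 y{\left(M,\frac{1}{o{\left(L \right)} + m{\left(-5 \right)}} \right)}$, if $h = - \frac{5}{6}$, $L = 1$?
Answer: $31$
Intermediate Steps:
$o{\left(K \right)} = -1$ ($o{\left(K \right)} = \frac{3}{-9 + 6} = \frac{3}{-3} = 3 \left(- \frac{1}{3}\right) = -1$)
$h = - \frac{5}{6}$ ($h = \left(-5\right) \frac{1}{6} = - \frac{5}{6} \approx -0.83333$)
$m{\left(n \right)} = \left(1 + n\right) \left(3 + n\right)$ ($m{\left(n \right)} = \left(3 + n\right) \left(1 + n\right) = \left(1 + n\right) \left(3 + n\right)$)
$y{\left(c,X \right)} = \frac{31}{12}$ ($y{\left(c,X \right)} = 3 - \frac{\left(-1\right) \left(- \frac{5}{6}\right)}{2} = 3 - \frac{5}{12} = \frac{31}{12}$)
$12 y{\left(M,\frac{1}{o{\left(L \right)} + m{\left(-5 \right)}} \right)} = 12 \cdot \frac{31}{12} = 31$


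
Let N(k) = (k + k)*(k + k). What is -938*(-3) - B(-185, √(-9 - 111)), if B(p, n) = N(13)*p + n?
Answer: 127874 - 2*I*√30 ≈ 1.2787e+5 - 10.954*I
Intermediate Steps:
N(k) = 4*k² (N(k) = (2*k)*(2*k) = 4*k²)
B(p, n) = n + 676*p (B(p, n) = (4*13²)*p + n = (4*169)*p + n = 676*p + n = n + 676*p)
-938*(-3) - B(-185, √(-9 - 111)) = -938*(-3) - (√(-9 - 111) + 676*(-185)) = 2814 - (√(-120) - 125060) = 2814 - (2*I*√30 - 125060) = 2814 - (-125060 + 2*I*√30) = 2814 + (125060 - 2*I*√30) = 127874 - 2*I*√30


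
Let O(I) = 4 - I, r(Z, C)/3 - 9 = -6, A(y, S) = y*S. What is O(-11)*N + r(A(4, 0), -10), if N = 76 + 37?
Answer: 1704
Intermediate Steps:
A(y, S) = S*y
r(Z, C) = 9 (r(Z, C) = 27 + 3*(-6) = 27 - 18 = 9)
N = 113
O(-11)*N + r(A(4, 0), -10) = (4 - 1*(-11))*113 + 9 = (4 + 11)*113 + 9 = 15*113 + 9 = 1695 + 9 = 1704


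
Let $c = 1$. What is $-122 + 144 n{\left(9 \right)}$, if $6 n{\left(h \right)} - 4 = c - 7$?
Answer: $-170$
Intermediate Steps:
$n{\left(h \right)} = - \frac{1}{3}$ ($n{\left(h \right)} = \frac{2}{3} + \frac{1 - 7}{6} = \frac{2}{3} + \frac{1}{6} \left(-6\right) = \frac{2}{3} - 1 = - \frac{1}{3}$)
$-122 + 144 n{\left(9 \right)} = -122 + 144 \left(- \frac{1}{3}\right) = -122 - 48 = -170$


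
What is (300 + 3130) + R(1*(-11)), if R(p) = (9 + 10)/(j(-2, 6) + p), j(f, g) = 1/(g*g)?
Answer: 1354166/395 ≈ 3428.3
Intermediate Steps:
j(f, g) = g⁻² (j(f, g) = 1/(g²) = g⁻²)
R(p) = 19/(1/36 + p) (R(p) = (9 + 10)/(6⁻² + p) = 19/(1/36 + p))
(300 + 3130) + R(1*(-11)) = (300 + 3130) + 684/(1 + 36*(1*(-11))) = 3430 + 684/(1 + 36*(-11)) = 3430 + 684/(1 - 396) = 3430 + 684/(-395) = 3430 + 684*(-1/395) = 3430 - 684/395 = 1354166/395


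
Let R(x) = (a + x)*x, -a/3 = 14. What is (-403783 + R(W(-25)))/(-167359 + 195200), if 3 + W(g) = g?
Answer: -401823/27841 ≈ -14.433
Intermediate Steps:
a = -42 (a = -3*14 = -42)
W(g) = -3 + g
R(x) = x*(-42 + x) (R(x) = (-42 + x)*x = x*(-42 + x))
(-403783 + R(W(-25)))/(-167359 + 195200) = (-403783 + (-3 - 25)*(-42 + (-3 - 25)))/(-167359 + 195200) = (-403783 - 28*(-42 - 28))/27841 = (-403783 - 28*(-70))*(1/27841) = (-403783 + 1960)*(1/27841) = -401823*1/27841 = -401823/27841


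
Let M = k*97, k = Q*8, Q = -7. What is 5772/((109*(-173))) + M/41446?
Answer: -170828768/390773611 ≈ -0.43716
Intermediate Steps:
k = -56 (k = -7*8 = -56)
M = -5432 (M = -56*97 = -5432)
5772/((109*(-173))) + M/41446 = 5772/((109*(-173))) - 5432/41446 = 5772/(-18857) - 5432*1/41446 = 5772*(-1/18857) - 2716/20723 = -5772/18857 - 2716/20723 = -170828768/390773611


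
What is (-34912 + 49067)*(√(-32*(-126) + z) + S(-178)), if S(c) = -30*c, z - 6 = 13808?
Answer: 75587700 + 14155*√17846 ≈ 7.7479e+7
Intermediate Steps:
z = 13814 (z = 6 + 13808 = 13814)
(-34912 + 49067)*(√(-32*(-126) + z) + S(-178)) = (-34912 + 49067)*(√(-32*(-126) + 13814) - 30*(-178)) = 14155*(√(4032 + 13814) + 5340) = 14155*(√17846 + 5340) = 14155*(5340 + √17846) = 75587700 + 14155*√17846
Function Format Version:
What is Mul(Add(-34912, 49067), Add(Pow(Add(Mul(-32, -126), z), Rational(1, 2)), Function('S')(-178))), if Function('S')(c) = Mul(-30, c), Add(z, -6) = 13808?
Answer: Add(75587700, Mul(14155, Pow(17846, Rational(1, 2)))) ≈ 7.7479e+7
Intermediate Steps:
z = 13814 (z = Add(6, 13808) = 13814)
Mul(Add(-34912, 49067), Add(Pow(Add(Mul(-32, -126), z), Rational(1, 2)), Function('S')(-178))) = Mul(Add(-34912, 49067), Add(Pow(Add(Mul(-32, -126), 13814), Rational(1, 2)), Mul(-30, -178))) = Mul(14155, Add(Pow(Add(4032, 13814), Rational(1, 2)), 5340)) = Mul(14155, Add(Pow(17846, Rational(1, 2)), 5340)) = Mul(14155, Add(5340, Pow(17846, Rational(1, 2)))) = Add(75587700, Mul(14155, Pow(17846, Rational(1, 2))))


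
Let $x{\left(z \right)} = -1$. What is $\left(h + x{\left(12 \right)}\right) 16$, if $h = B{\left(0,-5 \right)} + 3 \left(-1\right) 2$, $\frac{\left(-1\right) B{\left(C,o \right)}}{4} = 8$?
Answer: $-624$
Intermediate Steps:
$B{\left(C,o \right)} = -32$ ($B{\left(C,o \right)} = \left(-4\right) 8 = -32$)
$h = -38$ ($h = -32 + 3 \left(-1\right) 2 = -32 - 6 = -38$)
$\left(h + x{\left(12 \right)}\right) 16 = \left(-38 - 1\right) 16 = \left(-39\right) 16 = -624$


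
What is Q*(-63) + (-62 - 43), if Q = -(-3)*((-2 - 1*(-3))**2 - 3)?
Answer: 273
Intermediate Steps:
Q = -6 (Q = -(-3)*((-2 + 3)**2 - 3) = -(-3)*(1**2 - 3) = -(-3)*(1 - 3) = -(-3)*(-2) = -3*2 = -6)
Q*(-63) + (-62 - 43) = -6*(-63) + (-62 - 43) = 378 - 105 = 273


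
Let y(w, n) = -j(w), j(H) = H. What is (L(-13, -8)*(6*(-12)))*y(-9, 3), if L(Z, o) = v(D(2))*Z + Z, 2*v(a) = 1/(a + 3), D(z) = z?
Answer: 46332/5 ≈ 9266.4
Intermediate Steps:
v(a) = 1/(2*(3 + a)) (v(a) = 1/(2*(a + 3)) = 1/(2*(3 + a)))
L(Z, o) = 11*Z/10 (L(Z, o) = (1/(2*(3 + 2)))*Z + Z = ((½)/5)*Z + Z = ((½)*(⅕))*Z + Z = Z/10 + Z = 11*Z/10)
y(w, n) = -w
(L(-13, -8)*(6*(-12)))*y(-9, 3) = (((11/10)*(-13))*(6*(-12)))*(-1*(-9)) = -143/10*(-72)*9 = (5148/5)*9 = 46332/5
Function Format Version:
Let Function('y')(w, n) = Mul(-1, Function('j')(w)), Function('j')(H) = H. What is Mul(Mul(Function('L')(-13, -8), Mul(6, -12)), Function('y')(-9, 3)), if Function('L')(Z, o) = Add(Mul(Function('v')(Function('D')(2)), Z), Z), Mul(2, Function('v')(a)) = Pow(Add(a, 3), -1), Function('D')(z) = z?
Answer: Rational(46332, 5) ≈ 9266.4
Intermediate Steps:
Function('v')(a) = Mul(Rational(1, 2), Pow(Add(3, a), -1)) (Function('v')(a) = Mul(Rational(1, 2), Pow(Add(a, 3), -1)) = Mul(Rational(1, 2), Pow(Add(3, a), -1)))
Function('L')(Z, o) = Mul(Rational(11, 10), Z) (Function('L')(Z, o) = Add(Mul(Mul(Rational(1, 2), Pow(Add(3, 2), -1)), Z), Z) = Add(Mul(Mul(Rational(1, 2), Pow(5, -1)), Z), Z) = Add(Mul(Mul(Rational(1, 2), Rational(1, 5)), Z), Z) = Add(Mul(Rational(1, 10), Z), Z) = Mul(Rational(11, 10), Z))
Function('y')(w, n) = Mul(-1, w)
Mul(Mul(Function('L')(-13, -8), Mul(6, -12)), Function('y')(-9, 3)) = Mul(Mul(Mul(Rational(11, 10), -13), Mul(6, -12)), Mul(-1, -9)) = Mul(Mul(Rational(-143, 10), -72), 9) = Mul(Rational(5148, 5), 9) = Rational(46332, 5)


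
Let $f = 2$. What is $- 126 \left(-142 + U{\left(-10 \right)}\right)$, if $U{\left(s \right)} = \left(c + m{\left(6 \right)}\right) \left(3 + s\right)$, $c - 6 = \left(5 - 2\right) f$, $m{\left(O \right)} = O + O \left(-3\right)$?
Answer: $17892$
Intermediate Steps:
$m{\left(O \right)} = - 2 O$ ($m{\left(O \right)} = O - 3 O = - 2 O$)
$c = 12$ ($c = 6 + \left(5 - 2\right) 2 = 6 + 3 \cdot 2 = 6 + 6 = 12$)
$U{\left(s \right)} = 0$ ($U{\left(s \right)} = \left(12 - 12\right) \left(3 + s\right) = 0 \left(3 + s\right) = 0$)
$- 126 \left(-142 + U{\left(-10 \right)}\right) = - 126 \left(-142 + 0\right) = \left(-126\right) \left(-142\right) = 17892$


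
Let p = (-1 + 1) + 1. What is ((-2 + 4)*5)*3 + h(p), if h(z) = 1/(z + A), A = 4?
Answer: 151/5 ≈ 30.200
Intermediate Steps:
p = 1 (p = 0 + 1 = 1)
h(z) = 1/(4 + z) (h(z) = 1/(z + 4) = 1/(4 + z))
((-2 + 4)*5)*3 + h(p) = ((-2 + 4)*5)*3 + 1/(4 + 1) = (2*5)*3 + 1/5 = 10*3 + 1/5 = 30 + 1/5 = 151/5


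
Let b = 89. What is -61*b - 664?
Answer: -6093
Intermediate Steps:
-61*b - 664 = -61*89 - 664 = -5429 - 664 = -6093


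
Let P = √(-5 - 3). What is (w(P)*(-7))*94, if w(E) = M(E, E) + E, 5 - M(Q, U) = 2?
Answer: -1974 - 1316*I*√2 ≈ -1974.0 - 1861.1*I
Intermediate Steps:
M(Q, U) = 3 (M(Q, U) = 5 - 1*2 = 5 - 2 = 3)
P = 2*I*√2 (P = √(-8) = 2*I*√2 ≈ 2.8284*I)
w(E) = 3 + E
(w(P)*(-7))*94 = ((3 + 2*I*√2)*(-7))*94 = (-21 - 14*I*√2)*94 = -1974 - 1316*I*√2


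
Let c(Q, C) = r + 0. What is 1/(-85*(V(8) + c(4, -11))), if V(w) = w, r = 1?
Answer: -1/765 ≈ -0.0013072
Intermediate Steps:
c(Q, C) = 1 (c(Q, C) = 1 + 0 = 1)
1/(-85*(V(8) + c(4, -11))) = 1/(-85*(8 + 1)) = 1/(-85*9) = 1/(-765) = -1/765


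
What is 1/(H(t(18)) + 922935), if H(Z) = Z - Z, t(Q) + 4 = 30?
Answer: 1/922935 ≈ 1.0835e-6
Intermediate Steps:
t(Q) = 26 (t(Q) = -4 + 30 = 26)
H(Z) = 0
1/(H(t(18)) + 922935) = 1/(0 + 922935) = 1/922935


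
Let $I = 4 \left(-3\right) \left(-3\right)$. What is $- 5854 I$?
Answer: $-210744$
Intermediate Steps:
$I = 36$ ($I = \left(-12\right) \left(-3\right) = 36$)
$- 5854 I = \left(-5854\right) 36 = -210744$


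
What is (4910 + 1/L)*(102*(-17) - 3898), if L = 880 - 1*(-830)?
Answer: -23643420416/855 ≈ -2.7653e+7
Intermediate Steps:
L = 1710 (L = 880 + 830 = 1710)
(4910 + 1/L)*(102*(-17) - 3898) = (4910 + 1/1710)*(102*(-17) - 3898) = (4910 + 1/1710)*(-1734 - 3898) = (8396101/1710)*(-5632) = -23643420416/855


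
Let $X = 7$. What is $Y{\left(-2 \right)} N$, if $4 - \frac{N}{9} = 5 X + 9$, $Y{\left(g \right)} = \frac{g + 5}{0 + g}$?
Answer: $540$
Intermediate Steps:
$Y{\left(g \right)} = \frac{5 + g}{g}$
$N = -360$ ($N = 36 - 9 \left(5 \cdot 7 + 9\right) = 36 - 9 \left(35 + 9\right) = 36 - 396 = -360$)
$Y{\left(-2 \right)} N = \frac{5 - 2}{-2} \left(-360\right) = \left(- \frac{1}{2}\right) 3 \left(-360\right) = \left(- \frac{3}{2}\right) \left(-360\right) = 540$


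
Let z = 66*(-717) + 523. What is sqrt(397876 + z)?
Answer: sqrt(351077) ≈ 592.52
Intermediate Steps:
z = -46799 (z = -47322 + 523 = -46799)
sqrt(397876 + z) = sqrt(397876 - 46799) = sqrt(351077)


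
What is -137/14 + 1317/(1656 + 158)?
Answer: -57520/6349 ≈ -9.0597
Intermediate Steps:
-137/14 + 1317/(1656 + 158) = -137*1/14 + 1317/1814 = -137/14 + 1317*(1/1814) = -137/14 + 1317/1814 = -57520/6349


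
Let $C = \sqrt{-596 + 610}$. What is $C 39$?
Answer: $39 \sqrt{14} \approx 145.92$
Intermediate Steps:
$C = \sqrt{14} \approx 3.7417$
$C 39 = \sqrt{14} \cdot 39 = 39 \sqrt{14}$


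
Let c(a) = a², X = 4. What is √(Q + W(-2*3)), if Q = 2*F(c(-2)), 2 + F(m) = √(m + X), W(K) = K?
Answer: √(-10 + 4*√2) ≈ 2.084*I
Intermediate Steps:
F(m) = -2 + √(4 + m) (F(m) = -2 + √(m + 4) = -2 + √(4 + m))
Q = -4 + 4*√2 (Q = 2*(-2 + √(4 + (-2)²)) = 2*(-2 + √(4 + 4)) = 2*(-2 + √8) = 2*(-2 + 2*√2) = -4 + 4*√2 ≈ 1.6569)
√(Q + W(-2*3)) = √((-4 + 4*√2) - 2*3) = √((-4 + 4*√2) - 6) = √(-10 + 4*√2)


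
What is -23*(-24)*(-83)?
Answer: -45816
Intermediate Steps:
-23*(-24)*(-83) = 552*(-83) = -45816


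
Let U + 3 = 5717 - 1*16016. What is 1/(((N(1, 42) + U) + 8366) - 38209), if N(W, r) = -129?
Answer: -1/40274 ≈ -2.4830e-5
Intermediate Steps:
U = -10302 (U = -3 + (5717 - 1*16016) = -3 + (5717 - 16016) = -3 - 10299 = -10302)
1/(((N(1, 42) + U) + 8366) - 38209) = 1/(((-129 - 10302) + 8366) - 38209) = 1/((-10431 + 8366) - 38209) = 1/(-2065 - 38209) = 1/(-40274) = -1/40274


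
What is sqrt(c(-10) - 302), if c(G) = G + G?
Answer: I*sqrt(322) ≈ 17.944*I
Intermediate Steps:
c(G) = 2*G
sqrt(c(-10) - 302) = sqrt(2*(-10) - 302) = sqrt(-20 - 302) = sqrt(-322) = I*sqrt(322)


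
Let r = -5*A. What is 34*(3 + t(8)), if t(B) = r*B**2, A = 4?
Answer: -43418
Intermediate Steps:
r = -20 (r = -5*4 = -20)
t(B) = -20*B**2
34*(3 + t(8)) = 34*(3 - 20*8**2) = 34*(3 - 20*64) = 34*(3 - 1280) = 34*(-1277) = -43418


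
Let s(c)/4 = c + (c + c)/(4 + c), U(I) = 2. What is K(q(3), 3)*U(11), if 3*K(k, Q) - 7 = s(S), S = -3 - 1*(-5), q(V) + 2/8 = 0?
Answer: 106/9 ≈ 11.778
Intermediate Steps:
q(V) = -¼ (q(V) = -¼ + 0 = -¼)
S = 2 (S = -3 + 5 = 2)
s(c) = 4*c + 8*c/(4 + c) (s(c) = 4*(c + (c + c)/(4 + c)) = 4*(c + (2*c)/(4 + c)) = 4*(c + 2*c/(4 + c)) = 4*c + 8*c/(4 + c))
K(k, Q) = 53/9 (K(k, Q) = 7/3 + (4*2*(6 + 2)/(4 + 2))/3 = 7/3 + (4*2*8/6)/3 = 7/3 + (4*2*(⅙)*8)/3 = 7/3 + (⅓)*(32/3) = 7/3 + 32/9 = 53/9)
K(q(3), 3)*U(11) = (53/9)*2 = 106/9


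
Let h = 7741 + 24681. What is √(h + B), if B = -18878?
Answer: 2*√3386 ≈ 116.38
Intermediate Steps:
h = 32422
√(h + B) = √(32422 - 18878) = √13544 = 2*√3386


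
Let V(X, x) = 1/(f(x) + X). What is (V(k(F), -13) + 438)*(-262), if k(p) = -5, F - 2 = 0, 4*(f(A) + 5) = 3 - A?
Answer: -344137/3 ≈ -1.1471e+5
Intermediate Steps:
f(A) = -17/4 - A/4 (f(A) = -5 + (3 - A)/4 = -5 + (3/4 - A/4) = -17/4 - A/4)
F = 2 (F = 2 + 0 = 2)
V(X, x) = 1/(-17/4 + X - x/4) (V(X, x) = 1/((-17/4 - x/4) + X) = 1/(-17/4 + X - x/4))
(V(k(F), -13) + 438)*(-262) = (-4/(17 - 13 - 4*(-5)) + 438)*(-262) = (-4/(17 - 13 + 20) + 438)*(-262) = (-4/24 + 438)*(-262) = (-4*1/24 + 438)*(-262) = (-1/6 + 438)*(-262) = (2627/6)*(-262) = -344137/3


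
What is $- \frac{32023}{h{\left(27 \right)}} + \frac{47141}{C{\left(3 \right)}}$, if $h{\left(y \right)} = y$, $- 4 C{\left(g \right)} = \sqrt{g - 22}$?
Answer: $- \frac{32023}{27} + \frac{188564 i \sqrt{19}}{19} \approx -1186.0 + 43260.0 i$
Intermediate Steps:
$C{\left(g \right)} = - \frac{\sqrt{-22 + g}}{4}$ ($C{\left(g \right)} = - \frac{\sqrt{g - 22}}{4} = - \frac{\sqrt{-22 + g}}{4}$)
$- \frac{32023}{h{\left(27 \right)}} + \frac{47141}{C{\left(3 \right)}} = - \frac{32023}{27} + \frac{47141}{\left(- \frac{1}{4}\right) \sqrt{-22 + 3}} = \left(-32023\right) \frac{1}{27} + \frac{47141}{\left(- \frac{1}{4}\right) \sqrt{-19}} = - \frac{32023}{27} + \frac{47141}{\left(- \frac{1}{4}\right) i \sqrt{19}} = - \frac{32023}{27} + 47141 \frac{4 i \sqrt{19}}{19} = - \frac{32023}{27} + \frac{188564 i \sqrt{19}}{19}$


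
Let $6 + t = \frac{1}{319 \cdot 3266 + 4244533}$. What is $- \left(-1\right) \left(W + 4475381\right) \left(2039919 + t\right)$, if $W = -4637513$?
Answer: $- \frac{582798042334758608}{1762129} \approx -3.3074 \cdot 10^{11}$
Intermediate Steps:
$t = - \frac{31718321}{5286387}$ ($t = -6 + \frac{1}{319 \cdot 3266 + 4244533} = -6 + \frac{1}{1041854 + 4244533} = -6 + \frac{1}{5286387} = - \frac{31718321}{5286387} \approx -6.0$)
$- \left(-1\right) \left(W + 4475381\right) \left(2039919 + t\right) = - \left(-1\right) \left(-4637513 + 4475381\right) \left(2039919 - \frac{31718321}{5286387}\right) = - \left(-1\right) \left(\left(-162132\right) \frac{10783769564332}{5286387}\right) = - \frac{\left(-1\right) \left(-582798042334758608\right)}{1762129} = \left(-1\right) \frac{582798042334758608}{1762129} = - \frac{582798042334758608}{1762129}$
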